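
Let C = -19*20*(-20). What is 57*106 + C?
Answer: 13642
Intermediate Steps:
C = 7600 (C = -380*(-20) = 7600)
57*106 + C = 57*106 + 7600 = 6042 + 7600 = 13642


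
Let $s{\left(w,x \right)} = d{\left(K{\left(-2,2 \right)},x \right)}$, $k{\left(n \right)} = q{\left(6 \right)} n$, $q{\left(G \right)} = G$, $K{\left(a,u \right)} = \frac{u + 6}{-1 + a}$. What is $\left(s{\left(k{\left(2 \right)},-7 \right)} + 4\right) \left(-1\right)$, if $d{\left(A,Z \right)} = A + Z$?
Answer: $\frac{17}{3} \approx 5.6667$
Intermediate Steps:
$K{\left(a,u \right)} = \frac{6 + u}{-1 + a}$
$k{\left(n \right)} = 6 n$
$s{\left(w,x \right)} = - \frac{8}{3} + x$ ($s{\left(w,x \right)} = \frac{6 + 2}{-1 - 2} + x = \frac{1}{-3} \cdot 8 + x = \left(- \frac{1}{3}\right) 8 + x = - \frac{8}{3} + x$)
$\left(s{\left(k{\left(2 \right)},-7 \right)} + 4\right) \left(-1\right) = \left(\left(- \frac{8}{3} - 7\right) + 4\right) \left(-1\right) = \left(- \frac{29}{3} + 4\right) \left(-1\right) = \left(- \frac{17}{3}\right) \left(-1\right) = \frac{17}{3}$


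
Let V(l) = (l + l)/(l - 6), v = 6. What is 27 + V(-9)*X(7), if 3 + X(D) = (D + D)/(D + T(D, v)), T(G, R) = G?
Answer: 123/5 ≈ 24.600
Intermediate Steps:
V(l) = 2*l/(-6 + l) (V(l) = (2*l)/(-6 + l) = 2*l/(-6 + l))
X(D) = -2 (X(D) = -3 + (D + D)/(D + D) = -3 + (2*D)/((2*D)) = -3 + (2*D)*(1/(2*D)) = -3 + 1 = -2)
27 + V(-9)*X(7) = 27 + (2*(-9)/(-6 - 9))*(-2) = 27 + (2*(-9)/(-15))*(-2) = 27 + (2*(-9)*(-1/15))*(-2) = 27 + (6/5)*(-2) = 27 - 12/5 = 123/5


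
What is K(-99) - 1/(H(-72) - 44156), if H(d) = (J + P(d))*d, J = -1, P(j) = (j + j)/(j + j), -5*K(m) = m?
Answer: 4371449/220780 ≈ 19.800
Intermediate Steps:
K(m) = -m/5
P(j) = 1 (P(j) = (2*j)/((2*j)) = (2*j)*(1/(2*j)) = 1)
H(d) = 0 (H(d) = (-1 + 1)*d = 0*d = 0)
K(-99) - 1/(H(-72) - 44156) = -⅕*(-99) - 1/(0 - 44156) = 99/5 - 1/(-44156) = 99/5 - 1*(-1/44156) = 99/5 + 1/44156 = 4371449/220780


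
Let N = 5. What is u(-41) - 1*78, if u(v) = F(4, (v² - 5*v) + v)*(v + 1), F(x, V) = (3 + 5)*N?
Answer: -1678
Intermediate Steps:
F(x, V) = 40 (F(x, V) = (3 + 5)*5 = 8*5 = 40)
u(v) = 40 + 40*v (u(v) = 40*(v + 1) = 40*(1 + v) = 40 + 40*v)
u(-41) - 1*78 = (40 + 40*(-41)) - 1*78 = (40 - 1640) - 78 = -1600 - 78 = -1678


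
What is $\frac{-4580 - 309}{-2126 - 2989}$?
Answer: $\frac{4889}{5115} \approx 0.95582$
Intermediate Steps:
$\frac{-4580 - 309}{-2126 - 2989} = - \frac{4889}{-5115} = \left(-4889\right) \left(- \frac{1}{5115}\right) = \frac{4889}{5115}$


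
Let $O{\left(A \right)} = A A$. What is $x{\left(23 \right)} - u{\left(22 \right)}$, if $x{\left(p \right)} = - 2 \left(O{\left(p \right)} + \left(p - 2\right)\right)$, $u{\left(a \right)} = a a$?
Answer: $-1584$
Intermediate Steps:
$O{\left(A \right)} = A^{2}$
$u{\left(a \right)} = a^{2}$
$x{\left(p \right)} = 4 - 2 p - 2 p^{2}$ ($x{\left(p \right)} = - 2 \left(p^{2} + \left(p - 2\right)\right) = - 2 \left(p^{2} + \left(-2 + p\right)\right) = - 2 \left(-2 + p + p^{2}\right) = 4 - 2 p - 2 p^{2}$)
$x{\left(23 \right)} - u{\left(22 \right)} = \left(4 - 46 - 2 \cdot 23^{2}\right) - 22^{2} = \left(4 - 46 - 1058\right) - 484 = -1100 - 484 = -1584$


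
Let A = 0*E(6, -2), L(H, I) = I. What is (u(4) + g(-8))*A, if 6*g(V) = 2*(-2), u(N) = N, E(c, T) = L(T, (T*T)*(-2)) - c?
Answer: 0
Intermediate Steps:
E(c, T) = -c - 2*T**2 (E(c, T) = (T*T)*(-2) - c = T**2*(-2) - c = -2*T**2 - c = -c - 2*T**2)
A = 0 (A = 0*(-1*6 - 2*(-2)**2) = 0*(-6 - 2*4) = 0*(-6 - 8) = 0*(-14) = 0)
g(V) = -2/3 (g(V) = (2*(-2))/6 = (1/6)*(-4) = -2/3)
(u(4) + g(-8))*A = (4 - 2/3)*0 = (10/3)*0 = 0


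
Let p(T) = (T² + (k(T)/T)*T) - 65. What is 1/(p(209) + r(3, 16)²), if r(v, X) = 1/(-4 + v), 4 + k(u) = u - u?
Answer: 1/43613 ≈ 2.2929e-5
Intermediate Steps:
k(u) = -4 (k(u) = -4 + (u - u) = -4 + 0 = -4)
p(T) = -69 + T² (p(T) = (T² + (-4/T)*T) - 65 = (T² - 4) - 65 = (-4 + T²) - 65 = -69 + T²)
1/(p(209) + r(3, 16)²) = 1/((-69 + 209²) + (1/(-4 + 3))²) = 1/((-69 + 43681) + (1/(-1))²) = 1/(43612 + (-1)²) = 1/(43612 + 1) = 1/43613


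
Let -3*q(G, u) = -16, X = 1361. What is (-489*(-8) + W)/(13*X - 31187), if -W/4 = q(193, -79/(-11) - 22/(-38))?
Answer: -5836/20241 ≈ -0.28833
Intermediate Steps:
q(G, u) = 16/3 (q(G, u) = -⅓*(-16) = 16/3)
W = -64/3 (W = -4*16/3 = -64/3 ≈ -21.333)
(-489*(-8) + W)/(13*X - 31187) = (-489*(-8) - 64/3)/(13*1361 - 31187) = (3912 - 64/3)/(17693 - 31187) = (11672/3)/(-13494) = (11672/3)*(-1/13494) = -5836/20241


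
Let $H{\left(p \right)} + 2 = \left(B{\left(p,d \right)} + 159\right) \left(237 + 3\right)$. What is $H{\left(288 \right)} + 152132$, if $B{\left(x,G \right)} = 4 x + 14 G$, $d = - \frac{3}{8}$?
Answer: $465510$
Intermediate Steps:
$d = - \frac{3}{8}$ ($d = \left(-3\right) \frac{1}{8} = - \frac{3}{8} \approx -0.375$)
$H{\left(p \right)} = 36898 + 960 p$ ($H{\left(p \right)} = -2 + \left(\left(4 p + 14 \left(- \frac{3}{8}\right)\right) + 159\right) \left(237 + 3\right) = -2 + \left(\left(4 p - \frac{21}{4}\right) + 159\right) 240 = -2 + \left(\left(- \frac{21}{4} + 4 p\right) + 159\right) 240 = -2 + \left(\frac{615}{4} + 4 p\right) 240 = -2 + \left(36900 + 960 p\right) = 36898 + 960 p$)
$H{\left(288 \right)} + 152132 = \left(36898 + 960 \cdot 288\right) + 152132 = \left(36898 + 276480\right) + 152132 = 313378 + 152132 = 465510$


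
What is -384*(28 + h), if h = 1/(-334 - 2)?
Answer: -75256/7 ≈ -10751.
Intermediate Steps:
h = -1/336 (h = 1/(-336) = -1/336 ≈ -0.0029762)
-384*(28 + h) = -384*(28 - 1/336) = -384*9407/336 = -75256/7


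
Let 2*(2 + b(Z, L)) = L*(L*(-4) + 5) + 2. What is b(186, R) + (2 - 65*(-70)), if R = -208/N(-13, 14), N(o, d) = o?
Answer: 4079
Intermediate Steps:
R = 16 (R = -208/(-13) = -208*(-1/13) = 16)
b(Z, L) = -1 + L*(5 - 4*L)/2 (b(Z, L) = -2 + (L*(L*(-4) + 5) + 2)/2 = -2 + (L*(-4*L + 5) + 2)/2 = -2 + (L*(5 - 4*L) + 2)/2 = -2 + (2 + L*(5 - 4*L))/2 = -2 + (1 + L*(5 - 4*L)/2) = -1 + L*(5 - 4*L)/2)
b(186, R) + (2 - 65*(-70)) = (-1 - 2*16² + (5/2)*16) + (2 - 65*(-70)) = (-1 - 2*256 + 40) + (2 + 4550) = (-1 - 512 + 40) + 4552 = -473 + 4552 = 4079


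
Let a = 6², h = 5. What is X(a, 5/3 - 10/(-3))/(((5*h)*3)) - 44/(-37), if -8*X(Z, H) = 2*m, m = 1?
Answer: 13163/11100 ≈ 1.1859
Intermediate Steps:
a = 36
X(Z, H) = -¼ (X(Z, H) = -1/4 = -⅛*2 = -¼)
X(a, 5/3 - 10/(-3))/(((5*h)*3)) - 44/(-37) = -1/(4*((5*5)*3)) - 44/(-37) = -1/(4*(25*3)) - 44*(-1/37) = -¼/75 + 44/37 = -¼*1/75 + 44/37 = -1/300 + 44/37 = 13163/11100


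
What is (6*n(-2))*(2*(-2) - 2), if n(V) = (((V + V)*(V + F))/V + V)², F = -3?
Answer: -5184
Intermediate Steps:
n(V) = (-6 + 3*V)² (n(V) = (((V + V)*(V - 3))/V + V)² = (((2*V)*(-3 + V))/V + V)² = ((2*V*(-3 + V))/V + V)² = ((-6 + 2*V) + V)² = (-6 + 3*V)²)
(6*n(-2))*(2*(-2) - 2) = (6*(9*(-2 - 2)²))*(2*(-2) - 2) = (6*(9*(-4)²))*(-4 - 2) = (6*(9*16))*(-6) = (6*144)*(-6) = 864*(-6) = -5184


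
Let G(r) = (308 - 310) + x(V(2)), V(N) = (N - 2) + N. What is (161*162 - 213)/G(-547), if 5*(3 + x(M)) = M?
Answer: -129345/23 ≈ -5623.7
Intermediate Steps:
V(N) = -2 + 2*N (V(N) = (-2 + N) + N = -2 + 2*N)
x(M) = -3 + M/5
G(r) = -23/5 (G(r) = (308 - 310) + (-3 + (-2 + 2*2)/5) = -2 + (-3 + (-2 + 4)/5) = -2 + (-3 + (1/5)*2) = -2 + (-3 + 2/5) = -2 - 13/5 = -23/5)
(161*162 - 213)/G(-547) = (161*162 - 213)/(-23/5) = (26082 - 213)*(-5/23) = 25869*(-5/23) = -129345/23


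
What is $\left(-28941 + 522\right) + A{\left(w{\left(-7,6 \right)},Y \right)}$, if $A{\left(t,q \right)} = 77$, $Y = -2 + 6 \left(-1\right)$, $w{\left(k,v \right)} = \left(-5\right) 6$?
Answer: $-28342$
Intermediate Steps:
$w{\left(k,v \right)} = -30$
$Y = -8$ ($Y = -2 - 6 = -8$)
$\left(-28941 + 522\right) + A{\left(w{\left(-7,6 \right)},Y \right)} = \left(-28941 + 522\right) + 77 = -28419 + 77 = -28342$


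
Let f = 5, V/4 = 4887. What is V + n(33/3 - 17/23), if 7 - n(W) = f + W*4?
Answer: 448706/23 ≈ 19509.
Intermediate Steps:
V = 19548 (V = 4*4887 = 19548)
n(W) = 2 - 4*W (n(W) = 7 - (5 + W*4) = 7 - (5 + 4*W) = 7 + (-5 - 4*W) = 2 - 4*W)
V + n(33/3 - 17/23) = 19548 + (2 - 4*(33/3 - 17/23)) = 19548 + (2 - 4*(33*(⅓) - 17*1/23)) = 19548 + (2 - 4*(11 - 17/23)) = 19548 + (2 - 4*236/23) = 19548 + (2 - 944/23) = 19548 - 898/23 = 448706/23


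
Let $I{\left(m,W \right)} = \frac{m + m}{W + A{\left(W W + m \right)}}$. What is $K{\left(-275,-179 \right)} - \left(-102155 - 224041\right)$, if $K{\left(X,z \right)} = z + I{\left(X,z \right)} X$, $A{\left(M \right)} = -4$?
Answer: $\frac{59509861}{183} \approx 3.2519 \cdot 10^{5}$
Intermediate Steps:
$I{\left(m,W \right)} = \frac{2 m}{-4 + W}$ ($I{\left(m,W \right)} = \frac{m + m}{W - 4} = \frac{2 m}{-4 + W}$)
$K{\left(X,z \right)} = z + \frac{2 X^{2}}{-4 + z}$ ($K{\left(X,z \right)} = z + \frac{2 X}{-4 + z} X = z + \frac{2 X^{2}}{-4 + z}$)
$K{\left(-275,-179 \right)} - \left(-102155 - 224041\right) = \frac{2 \left(-275\right)^{2} - 179 \left(-4 - 179\right)}{-4 - 179} - \left(-102155 - 224041\right) = \frac{2 \cdot 75625 - -32757}{-183} - \left(-102155 - 224041\right) = - \frac{151250 + 32757}{183} - -326196 = \left(- \frac{1}{183}\right) 184007 + 326196 = - \frac{184007}{183} + 326196 = \frac{59509861}{183}$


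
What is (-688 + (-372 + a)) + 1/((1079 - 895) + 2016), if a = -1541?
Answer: -5722199/2200 ≈ -2601.0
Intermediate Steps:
(-688 + (-372 + a)) + 1/((1079 - 895) + 2016) = (-688 + (-372 - 1541)) + 1/((1079 - 895) + 2016) = (-688 - 1913) + 1/(184 + 2016) = -2601 + 1/2200 = -5722199/2200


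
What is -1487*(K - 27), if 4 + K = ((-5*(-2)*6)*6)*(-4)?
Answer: 2187377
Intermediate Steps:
K = -1444 (K = -4 + ((-5*(-2)*6)*6)*(-4) = -4 + ((10*6)*6)*(-4) = -4 + (60*6)*(-4) = -4 + 360*(-4) = -4 - 1440 = -1444)
-1487*(K - 27) = -1487*(-1444 - 27) = -1487*(-1471) = 2187377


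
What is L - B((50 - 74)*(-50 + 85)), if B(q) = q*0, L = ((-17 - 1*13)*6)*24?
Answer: -4320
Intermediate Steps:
L = -4320 (L = ((-17 - 13)*6)*24 = -30*6*24 = -180*24 = -4320)
B(q) = 0
L - B((50 - 74)*(-50 + 85)) = -4320 - 1*0 = -4320 + 0 = -4320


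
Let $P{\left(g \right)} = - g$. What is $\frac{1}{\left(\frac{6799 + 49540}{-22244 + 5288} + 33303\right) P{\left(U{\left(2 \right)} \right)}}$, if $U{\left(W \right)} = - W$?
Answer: $\frac{8478}{564629329} \approx 1.5015 \cdot 10^{-5}$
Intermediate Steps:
$\frac{1}{\left(\frac{6799 + 49540}{-22244 + 5288} + 33303\right) P{\left(U{\left(2 \right)} \right)}} = \frac{1}{\left(\frac{6799 + 49540}{-22244 + 5288} + 33303\right) \left(- \left(-1\right) 2\right)} = \frac{1}{\left(\frac{56339}{-16956} + 33303\right) \left(\left(-1\right) \left(-2\right)\right)} = \frac{1}{\left(56339 \left(- \frac{1}{16956}\right) + 33303\right) 2} = \frac{1}{- \frac{56339}{16956} + 33303} \cdot \frac{1}{2} = \frac{1}{\frac{564629329}{16956}} \cdot \frac{1}{2} = \frac{16956}{564629329} \cdot \frac{1}{2} = \frac{8478}{564629329}$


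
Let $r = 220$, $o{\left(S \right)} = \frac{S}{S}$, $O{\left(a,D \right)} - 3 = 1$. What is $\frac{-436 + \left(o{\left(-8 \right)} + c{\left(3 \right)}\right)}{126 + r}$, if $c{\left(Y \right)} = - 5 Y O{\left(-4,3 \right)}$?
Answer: $- \frac{495}{346} \approx -1.4306$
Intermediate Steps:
$O{\left(a,D \right)} = 4$ ($O{\left(a,D \right)} = 3 + 1 = 4$)
$o{\left(S \right)} = 1$
$c{\left(Y \right)} = - 20 Y$ ($c{\left(Y \right)} = - 5 Y 4 = - 20 Y$)
$\frac{-436 + \left(o{\left(-8 \right)} + c{\left(3 \right)}\right)}{126 + r} = \frac{-436 + \left(1 - 60\right)}{126 + 220} = \frac{-436 + \left(1 - 60\right)}{346} = \left(-436 - 59\right) \frac{1}{346} = \left(-495\right) \frac{1}{346} = - \frac{495}{346}$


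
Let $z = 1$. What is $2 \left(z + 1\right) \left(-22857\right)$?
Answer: $-91428$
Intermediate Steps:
$2 \left(z + 1\right) \left(-22857\right) = 2 \left(1 + 1\right) \left(-22857\right) = 2 \cdot 2 \left(-22857\right) = 4 \left(-22857\right) = -91428$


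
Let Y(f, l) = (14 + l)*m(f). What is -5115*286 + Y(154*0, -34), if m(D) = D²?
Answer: -1462890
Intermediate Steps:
Y(f, l) = f²*(14 + l) (Y(f, l) = (14 + l)*f² = f²*(14 + l))
-5115*286 + Y(154*0, -34) = -5115*286 + (154*0)²*(14 - 34) = -1462890 + 0²*(-20) = -1462890 + 0*(-20) = -1462890 + 0 = -1462890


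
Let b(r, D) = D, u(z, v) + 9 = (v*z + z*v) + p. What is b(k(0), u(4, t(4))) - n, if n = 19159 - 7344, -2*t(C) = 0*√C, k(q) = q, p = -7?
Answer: -11831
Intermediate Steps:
t(C) = 0 (t(C) = -0*√C = -½*0 = 0)
u(z, v) = -16 + 2*v*z (u(z, v) = -9 + ((v*z + z*v) - 7) = -9 + ((v*z + v*z) - 7) = -9 + (2*v*z - 7) = -9 + (-7 + 2*v*z) = -16 + 2*v*z)
n = 11815
b(k(0), u(4, t(4))) - n = (-16 + 2*0*4) - 1*11815 = (-16 + 0) - 11815 = -16 - 11815 = -11831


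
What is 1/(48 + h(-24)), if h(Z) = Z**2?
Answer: 1/624 ≈ 0.0016026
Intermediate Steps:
1/(48 + h(-24)) = 1/(48 + (-24)**2) = 1/(48 + 576) = 1/624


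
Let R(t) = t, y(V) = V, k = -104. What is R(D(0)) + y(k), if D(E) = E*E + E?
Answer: -104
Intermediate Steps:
D(E) = E + E² (D(E) = E² + E = E + E²)
R(D(0)) + y(k) = 0*(1 + 0) - 104 = 0*1 - 104 = 0 - 104 = -104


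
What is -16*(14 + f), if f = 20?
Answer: -544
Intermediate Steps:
-16*(14 + f) = -16*(14 + 20) = -16*34 = -544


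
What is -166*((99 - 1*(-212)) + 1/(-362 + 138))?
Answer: -5782029/112 ≈ -51625.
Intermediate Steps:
-166*((99 - 1*(-212)) + 1/(-362 + 138)) = -166*((99 + 212) + 1/(-224)) = -166*(311 - 1/224) = -166*69663/224 = -5782029/112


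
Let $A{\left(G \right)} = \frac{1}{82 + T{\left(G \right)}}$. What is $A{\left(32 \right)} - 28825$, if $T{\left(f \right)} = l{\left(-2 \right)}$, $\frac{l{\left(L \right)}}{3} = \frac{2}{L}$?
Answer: $- \frac{2277174}{79} \approx -28825.0$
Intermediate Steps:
$l{\left(L \right)} = \frac{6}{L}$ ($l{\left(L \right)} = 3 \frac{2}{L} = \frac{6}{L}$)
$T{\left(f \right)} = -3$ ($T{\left(f \right)} = \frac{6}{-2} = 6 \left(- \frac{1}{2}\right) = -3$)
$A{\left(G \right)} = \frac{1}{79}$ ($A{\left(G \right)} = \frac{1}{82 - 3} = \frac{1}{79}$)
$A{\left(32 \right)} - 28825 = \frac{1}{79} - 28825 = - \frac{2277174}{79}$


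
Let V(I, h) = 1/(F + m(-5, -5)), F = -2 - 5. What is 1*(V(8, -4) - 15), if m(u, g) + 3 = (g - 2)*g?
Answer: -374/25 ≈ -14.960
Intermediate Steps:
F = -7
m(u, g) = -3 + g*(-2 + g) (m(u, g) = -3 + (g - 2)*g = -3 + (-2 + g)*g = -3 + g*(-2 + g))
V(I, h) = 1/25 (V(I, h) = 1/(-7 + (-3 + (-5)² - 2*(-5))) = 1/(-7 + (-3 + 25 + 10)) = 1/(-7 + 32) = 1/25)
1*(V(8, -4) - 15) = 1*(1/25 - 15) = 1*(-374/25) = -374/25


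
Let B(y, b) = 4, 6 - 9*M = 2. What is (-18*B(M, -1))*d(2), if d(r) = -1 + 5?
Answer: -288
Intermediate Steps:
M = 4/9 (M = 2/3 - 1/9*2 = 2/3 - 2/9 = 4/9 ≈ 0.44444)
d(r) = 4
(-18*B(M, -1))*d(2) = -18*4*4 = -72*4 = -288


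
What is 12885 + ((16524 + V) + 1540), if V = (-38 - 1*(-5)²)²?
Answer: 34918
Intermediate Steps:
V = 3969 (V = (-38 - 1*25)² = (-38 - 25)² = (-63)² = 3969)
12885 + ((16524 + V) + 1540) = 12885 + ((16524 + 3969) + 1540) = 12885 + (20493 + 1540) = 12885 + 22033 = 34918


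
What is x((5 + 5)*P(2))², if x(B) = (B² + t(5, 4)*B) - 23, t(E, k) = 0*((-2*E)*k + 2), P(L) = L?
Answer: 142129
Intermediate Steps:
t(E, k) = 0 (t(E, k) = 0*(-2*E*k + 2) = 0*(2 - 2*E*k) = 0)
x(B) = -23 + B² (x(B) = (B² + 0*B) - 23 = (B² + 0) - 23 = B² - 23 = -23 + B²)
x((5 + 5)*P(2))² = (-23 + ((5 + 5)*2)²)² = (-23 + (10*2)²)² = (-23 + 20²)² = (-23 + 400)² = 377² = 142129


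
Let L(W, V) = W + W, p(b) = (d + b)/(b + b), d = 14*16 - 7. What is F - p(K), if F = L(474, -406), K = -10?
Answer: 19167/20 ≈ 958.35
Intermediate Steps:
d = 217 (d = 224 - 7 = 217)
p(b) = (217 + b)/(2*b) (p(b) = (217 + b)/(b + b) = (217 + b)/((2*b)) = (217 + b)*(1/(2*b)) = (217 + b)/(2*b))
L(W, V) = 2*W
F = 948 (F = 2*474 = 948)
F - p(K) = 948 - (217 - 10)/(2*(-10)) = 948 - (-1)*207/(2*10) = 948 - 1*(-207/20) = 948 + 207/20 = 19167/20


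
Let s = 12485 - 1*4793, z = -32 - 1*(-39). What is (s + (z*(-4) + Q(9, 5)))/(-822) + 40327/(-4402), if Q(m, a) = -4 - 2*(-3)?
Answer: -33447263/1809222 ≈ -18.487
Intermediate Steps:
Q(m, a) = 2 (Q(m, a) = -4 + 6 = 2)
z = 7 (z = -32 + 39 = 7)
s = 7692 (s = 12485 - 4793 = 7692)
(s + (z*(-4) + Q(9, 5)))/(-822) + 40327/(-4402) = (7692 + (7*(-4) + 2))/(-822) + 40327/(-4402) = (7692 + (-28 + 2))*(-1/822) + 40327*(-1/4402) = (7692 - 26)*(-1/822) - 40327/4402 = 7666*(-1/822) - 40327/4402 = -3833/411 - 40327/4402 = -33447263/1809222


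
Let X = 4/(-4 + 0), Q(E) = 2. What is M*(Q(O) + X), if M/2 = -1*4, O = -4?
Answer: -8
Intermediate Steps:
M = -8 (M = 2*(-1*4) = 2*(-4) = -8)
X = -1 (X = 4/(-4) = 4*(-¼) = -1)
M*(Q(O) + X) = -8*(2 - 1) = -8*1 = -8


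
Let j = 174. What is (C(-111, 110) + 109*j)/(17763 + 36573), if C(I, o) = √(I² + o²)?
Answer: 3161/9056 + √24421/54336 ≈ 0.35193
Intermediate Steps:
(C(-111, 110) + 109*j)/(17763 + 36573) = (√((-111)² + 110²) + 109*174)/(17763 + 36573) = (√(12321 + 12100) + 18966)/54336 = (√24421 + 18966)*(1/54336) = (18966 + √24421)*(1/54336) = 3161/9056 + √24421/54336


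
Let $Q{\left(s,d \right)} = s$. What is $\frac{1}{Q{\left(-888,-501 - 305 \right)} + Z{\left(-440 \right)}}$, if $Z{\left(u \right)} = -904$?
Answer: $- \frac{1}{1792} \approx -0.00055804$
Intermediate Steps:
$\frac{1}{Q{\left(-888,-501 - 305 \right)} + Z{\left(-440 \right)}} = \frac{1}{-888 - 904} = \frac{1}{-1792} = - \frac{1}{1792}$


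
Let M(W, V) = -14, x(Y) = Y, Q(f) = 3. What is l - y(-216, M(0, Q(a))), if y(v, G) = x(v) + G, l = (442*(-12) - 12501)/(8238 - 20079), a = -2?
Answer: 913745/3947 ≈ 231.50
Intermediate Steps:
l = 5935/3947 (l = (-5304 - 12501)/(-11841) = -17805*(-1/11841) = 5935/3947 ≈ 1.5037)
y(v, G) = G + v (y(v, G) = v + G = G + v)
l - y(-216, M(0, Q(a))) = 5935/3947 - (-14 - 216) = 5935/3947 - 1*(-230) = 5935/3947 + 230 = 913745/3947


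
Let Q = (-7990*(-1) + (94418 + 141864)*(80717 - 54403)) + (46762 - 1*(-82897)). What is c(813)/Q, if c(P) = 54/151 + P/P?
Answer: 205/938866991747 ≈ 2.1835e-10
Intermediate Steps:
c(P) = 205/151 (c(P) = 54*(1/151) + 1 = 54/151 + 1 = 205/151)
Q = 6217662197 (Q = (7990 + 236282*26314) + (46762 + 82897) = (7990 + 6217524548) + 129659 = 6217532538 + 129659 = 6217662197)
c(813)/Q = (205/151)/6217662197 = (205/151)*(1/6217662197) = 205/938866991747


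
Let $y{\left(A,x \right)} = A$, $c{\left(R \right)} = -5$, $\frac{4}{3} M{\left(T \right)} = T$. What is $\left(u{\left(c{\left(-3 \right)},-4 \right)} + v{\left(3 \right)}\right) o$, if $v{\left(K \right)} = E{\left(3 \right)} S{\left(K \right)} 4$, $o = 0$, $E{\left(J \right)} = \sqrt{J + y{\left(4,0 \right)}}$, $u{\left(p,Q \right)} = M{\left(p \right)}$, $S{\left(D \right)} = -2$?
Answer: $0$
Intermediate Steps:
$M{\left(T \right)} = \frac{3 T}{4}$
$u{\left(p,Q \right)} = \frac{3 p}{4}$
$E{\left(J \right)} = \sqrt{4 + J}$ ($E{\left(J \right)} = \sqrt{J + 4} = \sqrt{4 + J}$)
$v{\left(K \right)} = - 8 \sqrt{7}$ ($v{\left(K \right)} = \sqrt{4 + 3} \left(-2\right) 4 = \sqrt{7} \left(-2\right) 4 = - 2 \sqrt{7} \cdot 4 = - 8 \sqrt{7}$)
$\left(u{\left(c{\left(-3 \right)},-4 \right)} + v{\left(3 \right)}\right) o = \left(\frac{3}{4} \left(-5\right) - 8 \sqrt{7}\right) 0 = \left(- \frac{15}{4} - 8 \sqrt{7}\right) 0 = 0$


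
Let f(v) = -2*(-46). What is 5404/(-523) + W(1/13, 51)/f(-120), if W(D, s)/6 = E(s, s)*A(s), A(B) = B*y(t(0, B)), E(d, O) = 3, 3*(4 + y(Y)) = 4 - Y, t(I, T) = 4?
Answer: -604406/12029 ≈ -50.246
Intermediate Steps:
y(Y) = -8/3 - Y/3 (y(Y) = -4 + (4 - Y)/3 = -4 + (4/3 - Y/3) = -8/3 - Y/3)
A(B) = -4*B (A(B) = B*(-8/3 - ⅓*4) = B*(-8/3 - 4/3) = B*(-4) = -4*B)
W(D, s) = -72*s (W(D, s) = 6*(3*(-4*s)) = 6*(-12*s) = -72*s)
f(v) = 92
5404/(-523) + W(1/13, 51)/f(-120) = 5404/(-523) - 72*51/92 = 5404*(-1/523) - 3672*1/92 = -5404/523 - 918/23 = -604406/12029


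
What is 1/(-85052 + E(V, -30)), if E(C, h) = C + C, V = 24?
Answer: -1/85004 ≈ -1.1764e-5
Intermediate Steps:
E(C, h) = 2*C
1/(-85052 + E(V, -30)) = 1/(-85052 + 2*24) = 1/(-85052 + 48) = 1/(-85004) = -1/85004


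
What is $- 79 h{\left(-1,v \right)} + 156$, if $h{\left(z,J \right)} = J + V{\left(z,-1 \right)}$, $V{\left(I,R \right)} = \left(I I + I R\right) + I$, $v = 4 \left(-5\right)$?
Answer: $1657$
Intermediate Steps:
$v = -20$
$V{\left(I,R \right)} = I + I^{2} + I R$ ($V{\left(I,R \right)} = \left(I^{2} + I R\right) + I = I + I^{2} + I R$)
$h{\left(z,J \right)} = J + z^{2}$ ($h{\left(z,J \right)} = J + z \left(1 + z - 1\right) = J + z z = J + z^{2}$)
$- 79 h{\left(-1,v \right)} + 156 = - 79 \left(-20 + \left(-1\right)^{2}\right) + 156 = - 79 \left(-20 + 1\right) + 156 = \left(-79\right) \left(-19\right) + 156 = 1501 + 156 = 1657$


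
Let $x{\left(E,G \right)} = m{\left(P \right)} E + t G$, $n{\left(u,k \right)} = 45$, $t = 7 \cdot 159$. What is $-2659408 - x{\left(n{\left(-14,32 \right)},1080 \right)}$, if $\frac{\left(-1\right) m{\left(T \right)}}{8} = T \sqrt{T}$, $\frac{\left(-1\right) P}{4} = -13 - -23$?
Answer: $-3861448 - 28800 i \sqrt{10} \approx -3.8614 \cdot 10^{6} - 91074.0 i$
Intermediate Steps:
$P = -40$ ($P = - 4 \left(-13 - -23\right) = - 4 \left(-13 + 23\right) = \left(-4\right) 10 = -40$)
$m{\left(T \right)} = - 8 T^{\frac{3}{2}}$ ($m{\left(T \right)} = - 8 T \sqrt{T} = - 8 T^{\frac{3}{2}}$)
$t = 1113$
$x{\left(E,G \right)} = 1113 G + 640 i E \sqrt{10}$ ($x{\left(E,G \right)} = - 8 \left(-40\right)^{\frac{3}{2}} E + 1113 G = - 8 \left(- 80 i \sqrt{10}\right) E + 1113 G = 640 i \sqrt{10} E + 1113 G = 640 i E \sqrt{10} + 1113 G = 1113 G + 640 i E \sqrt{10}$)
$-2659408 - x{\left(n{\left(-14,32 \right)},1080 \right)} = -2659408 - \left(1113 \cdot 1080 + 640 i 45 \sqrt{10}\right) = -2659408 - \left(1202040 + 28800 i \sqrt{10}\right) = -3861448 - 28800 i \sqrt{10}$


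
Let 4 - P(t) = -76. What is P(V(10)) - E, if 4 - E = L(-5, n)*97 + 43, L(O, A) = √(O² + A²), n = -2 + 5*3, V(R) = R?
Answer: 119 + 97*√194 ≈ 1470.1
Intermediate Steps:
P(t) = 80 (P(t) = 4 - 1*(-76) = 4 + 76 = 80)
n = 13 (n = -2 + 15 = 13)
L(O, A) = √(A² + O²)
E = -39 - 97*√194 (E = 4 - (√(13² + (-5)²)*97 + 43) = 4 - (√(169 + 25)*97 + 43) = 4 - (√194*97 + 43) = 4 - (97*√194 + 43) = 4 - (43 + 97*√194) = 4 + (-43 - 97*√194) = -39 - 97*√194 ≈ -1390.1)
P(V(10)) - E = 80 - (-39 - 97*√194) = 80 + (39 + 97*√194) = 119 + 97*√194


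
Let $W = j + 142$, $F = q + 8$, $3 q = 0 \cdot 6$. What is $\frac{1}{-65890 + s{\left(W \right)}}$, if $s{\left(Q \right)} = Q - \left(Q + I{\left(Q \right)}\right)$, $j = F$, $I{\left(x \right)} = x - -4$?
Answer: $- \frac{1}{66044} \approx -1.5141 \cdot 10^{-5}$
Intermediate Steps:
$q = 0$ ($q = \frac{0 \cdot 6}{3} = \frac{1}{3} \cdot 0 = 0$)
$I{\left(x \right)} = 4 + x$ ($I{\left(x \right)} = x + 4 = 4 + x$)
$F = 8$ ($F = 0 + 8 = 8$)
$j = 8$
$W = 150$ ($W = 8 + 142 = 150$)
$s{\left(Q \right)} = -4 - Q$ ($s{\left(Q \right)} = Q - \left(Q + \left(4 + Q\right)\right) = Q - \left(4 + 2 Q\right) = -4 - Q$)
$\frac{1}{-65890 + s{\left(W \right)}} = \frac{1}{-65890 - 154} = \frac{1}{-66044} = - \frac{1}{66044}$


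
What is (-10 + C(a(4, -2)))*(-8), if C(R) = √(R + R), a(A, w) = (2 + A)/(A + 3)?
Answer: 80 - 16*√21/7 ≈ 69.526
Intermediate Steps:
a(A, w) = (2 + A)/(3 + A)
C(R) = √2*√R (C(R) = √(2*R) = √2*√R)
(-10 + C(a(4, -2)))*(-8) = (-10 + √2*√((2 + 4)/(3 + 4)))*(-8) = (-10 + √2*√(6/7))*(-8) = (-10 + √2*(√42/7))*(-8) = (-10 + 2*√21/7)*(-8) = 80 - 16*√21/7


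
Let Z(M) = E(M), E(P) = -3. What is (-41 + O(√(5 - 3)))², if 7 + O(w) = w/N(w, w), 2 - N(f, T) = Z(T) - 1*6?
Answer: (528 - √2)²/121 ≈ 2291.7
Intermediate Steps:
Z(M) = -3
N(f, T) = 11 (N(f, T) = 2 - (-3 - 1*6) = 2 - (-3 - 6) = 2 - 1*(-9) = 2 + 9 = 11)
O(w) = -7 + w/11
(-41 + O(√(5 - 3)))² = (-41 + (-7 + √(5 - 3)/11))² = (-41 + (-7 + √2/11))² = (-48 + √2/11)²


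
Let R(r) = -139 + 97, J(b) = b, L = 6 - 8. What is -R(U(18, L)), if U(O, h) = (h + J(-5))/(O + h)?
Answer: 42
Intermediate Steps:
L = -2
U(O, h) = (-5 + h)/(O + h) (U(O, h) = (h - 5)/(O + h) = (-5 + h)/(O + h))
R(r) = -42
-R(U(18, L)) = -1*(-42) = 42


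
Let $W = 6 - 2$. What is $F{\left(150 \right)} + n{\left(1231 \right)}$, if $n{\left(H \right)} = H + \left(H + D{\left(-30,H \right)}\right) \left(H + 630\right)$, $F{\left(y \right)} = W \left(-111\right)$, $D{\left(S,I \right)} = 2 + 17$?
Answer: $2327037$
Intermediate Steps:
$D{\left(S,I \right)} = 19$
$W = 4$
$F{\left(y \right)} = -444$ ($F{\left(y \right)} = 4 \left(-111\right) = -444$)
$n{\left(H \right)} = H + \left(19 + H\right) \left(630 + H\right)$ ($n{\left(H \right)} = H + \left(H + 19\right) \left(H + 630\right) = H + \left(19 + H\right) \left(630 + H\right)$)
$F{\left(150 \right)} + n{\left(1231 \right)} = -444 + \left(11970 + 1231^{2} + 650 \cdot 1231\right) = -444 + \left(11970 + 1515361 + 800150\right) = -444 + 2327481 = 2327037$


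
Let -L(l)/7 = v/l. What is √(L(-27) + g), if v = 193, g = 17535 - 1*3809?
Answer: √1115859/9 ≈ 117.37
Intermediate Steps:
g = 13726 (g = 17535 - 3809 = 13726)
L(l) = -1351/l
√(L(-27) + g) = √(-1351/(-27) + 13726) = √(-1351*(-1/27) + 13726) = √(1351/27 + 13726) = √(371953/27) = √1115859/9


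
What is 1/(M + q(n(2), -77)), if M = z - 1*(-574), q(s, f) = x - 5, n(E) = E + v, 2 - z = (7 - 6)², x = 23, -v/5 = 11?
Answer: 1/593 ≈ 0.0016863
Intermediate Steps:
v = -55 (v = -5*11 = -55)
z = 1 (z = 2 - (7 - 6)² = 2 - 1*1² = 2 - 1*1 = 2 - 1 = 1)
n(E) = -55 + E (n(E) = E - 55 = -55 + E)
q(s, f) = 18 (q(s, f) = 23 - 5 = 18)
M = 575 (M = 1 - 1*(-574) = 1 + 574 = 575)
1/(M + q(n(2), -77)) = 1/(575 + 18) = 1/593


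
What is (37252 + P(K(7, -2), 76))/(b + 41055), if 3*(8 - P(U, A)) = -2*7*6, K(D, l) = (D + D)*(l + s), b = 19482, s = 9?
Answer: 37288/60537 ≈ 0.61595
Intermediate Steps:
K(D, l) = 2*D*(9 + l) (K(D, l) = (D + D)*(l + 9) = (2*D)*(9 + l) = 2*D*(9 + l))
P(U, A) = 36 (P(U, A) = 8 - (-2*7)*6/3 = 8 - (-14)*6/3 = 8 - ⅓*(-84) = 8 + 28 = 36)
(37252 + P(K(7, -2), 76))/(b + 41055) = (37252 + 36)/(19482 + 41055) = 37288/60537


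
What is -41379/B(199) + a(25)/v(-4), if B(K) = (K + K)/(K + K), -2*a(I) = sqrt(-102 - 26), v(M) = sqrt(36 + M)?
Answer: -41379 - I ≈ -41379.0 - 1.0*I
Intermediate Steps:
a(I) = -4*I*sqrt(2) (a(I) = -sqrt(-102 - 26)/2 = -4*I*sqrt(2))
B(K) = 1 (B(K) = (2*K)/((2*K)) = (2*K)*(1/(2*K)) = 1)
-41379/B(199) + a(25)/v(-4) = -41379/1 + (-4*I*sqrt(2))/(sqrt(36 - 4)) = -41379*1 + (-4*I*sqrt(2))/(sqrt(32)) = -41379 + (-4*I*sqrt(2))/((4*sqrt(2))) = -41379 + (-4*I*sqrt(2))*(sqrt(2)/8) = -41379 - I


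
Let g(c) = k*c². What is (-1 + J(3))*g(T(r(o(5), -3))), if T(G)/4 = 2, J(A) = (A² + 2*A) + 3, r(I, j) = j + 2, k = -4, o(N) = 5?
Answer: -4352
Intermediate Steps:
r(I, j) = 2 + j
J(A) = 3 + A² + 2*A
T(G) = 8 (T(G) = 4*2 = 8)
g(c) = -4*c²
(-1 + J(3))*g(T(r(o(5), -3))) = (-1 + (3 + 3² + 2*3))*(-4*8²) = (-1 + (3 + 9 + 6))*(-4*64) = (-1 + 18)*(-256) = 17*(-256) = -4352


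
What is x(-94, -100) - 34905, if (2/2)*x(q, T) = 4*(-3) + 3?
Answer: -34914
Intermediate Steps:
x(q, T) = -9 (x(q, T) = 4*(-3) + 3 = -12 + 3 = -9)
x(-94, -100) - 34905 = -9 - 34905 = -34914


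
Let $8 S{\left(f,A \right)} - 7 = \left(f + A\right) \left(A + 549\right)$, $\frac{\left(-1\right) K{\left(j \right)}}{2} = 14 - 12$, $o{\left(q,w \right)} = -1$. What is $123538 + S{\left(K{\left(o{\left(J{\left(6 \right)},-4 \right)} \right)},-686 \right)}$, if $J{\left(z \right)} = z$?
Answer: $\frac{1082841}{8} \approx 1.3536 \cdot 10^{5}$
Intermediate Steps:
$K{\left(j \right)} = -4$ ($K{\left(j \right)} = - 2 \left(14 - 12\right) = \left(-2\right) 2 = -4$)
$S{\left(f,A \right)} = \frac{7}{8} + \frac{\left(549 + A\right) \left(A + f\right)}{8}$ ($S{\left(f,A \right)} = \frac{7}{8} + \frac{\left(f + A\right) \left(A + 549\right)}{8} = \frac{7}{8} + \frac{\left(A + f\right) \left(549 + A\right)}{8} = \frac{7}{8} + \frac{\left(549 + A\right) \left(A + f\right)}{8}$)
$123538 + S{\left(K{\left(o{\left(J{\left(6 \right)},-4 \right)} \right)},-686 \right)} = 123538 + \left(\frac{7}{8} + \frac{\left(-686\right)^{2}}{8} + \frac{549}{8} \left(-686\right) + \frac{549}{8} \left(-4\right) + \frac{1}{8} \left(-686\right) \left(-4\right)\right) = 123538 + \left(\frac{7}{8} + \frac{1}{8} \cdot 470596 - \frac{188307}{4} - \frac{549}{2} + 343\right) = 123538 + \left(\frac{7}{8} + \frac{117649}{2} - \frac{188307}{4} - \frac{549}{2} + 343\right) = 123538 + \frac{94537}{8} = \frac{1082841}{8}$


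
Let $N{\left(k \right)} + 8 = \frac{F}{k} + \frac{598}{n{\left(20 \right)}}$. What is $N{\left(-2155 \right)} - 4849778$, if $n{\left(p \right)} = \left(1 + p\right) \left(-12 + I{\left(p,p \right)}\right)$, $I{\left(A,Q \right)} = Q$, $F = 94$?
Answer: $- \frac{877907625271}{181020} \approx -4.8498 \cdot 10^{6}$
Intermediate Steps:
$n{\left(p \right)} = \left(1 + p\right) \left(-12 + p\right)$
$N{\left(k \right)} = - \frac{373}{84} + \frac{94}{k}$ ($N{\left(k \right)} = -8 + \left(\frac{94}{k} + \frac{598}{-12 + 20^{2} - 220}\right) = -8 + \left(\frac{94}{k} + \frac{598}{-12 + 400 - 220}\right) = -8 + \left(\frac{94}{k} + \frac{598}{168}\right) = -8 + \left(\frac{94}{k} + 598 \cdot \frac{1}{168}\right) = -8 + \left(\frac{94}{k} + \frac{299}{84}\right) = -8 + \left(\frac{299}{84} + \frac{94}{k}\right) = - \frac{373}{84} + \frac{94}{k}$)
$N{\left(-2155 \right)} - 4849778 = \left(- \frac{373}{84} + \frac{94}{-2155}\right) - 4849778 = \left(- \frac{373}{84} + 94 \left(- \frac{1}{2155}\right)\right) - 4849778 = \left(- \frac{373}{84} - \frac{94}{2155}\right) - 4849778 = - \frac{811711}{181020} - 4849778 = - \frac{877907625271}{181020}$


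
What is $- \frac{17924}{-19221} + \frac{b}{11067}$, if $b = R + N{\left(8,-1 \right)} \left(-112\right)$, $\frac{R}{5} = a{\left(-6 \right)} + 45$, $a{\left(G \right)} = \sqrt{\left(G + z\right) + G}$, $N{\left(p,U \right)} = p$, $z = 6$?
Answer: $\frac{20607513}{23635423} + \frac{5 i \sqrt{6}}{11067} \approx 0.87189 + 0.0011067 i$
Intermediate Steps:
$a{\left(G \right)} = \sqrt{6 + 2 G}$ ($a{\left(G \right)} = \sqrt{\left(G + 6\right) + G} = \sqrt{\left(6 + G\right) + G} = \sqrt{6 + 2 G}$)
$R = 225 + 5 i \sqrt{6}$ ($R = 5 \left(\sqrt{6 + 2 \left(-6\right)} + 45\right) = 5 \left(\sqrt{6 - 12} + 45\right) = 5 \left(\sqrt{-6} + 45\right) = 5 \left(i \sqrt{6} + 45\right) = 5 \left(45 + i \sqrt{6}\right) = 225 + 5 i \sqrt{6} \approx 225.0 + 12.247 i$)
$b = -671 + 5 i \sqrt{6}$ ($b = \left(225 + 5 i \sqrt{6}\right) + 8 \left(-112\right) = \left(225 + 5 i \sqrt{6}\right) - 896 = -671 + 5 i \sqrt{6} \approx -671.0 + 12.247 i$)
$- \frac{17924}{-19221} + \frac{b}{11067} = - \frac{17924}{-19221} + \frac{-671 + 5 i \sqrt{6}}{11067} = \left(-17924\right) \left(- \frac{1}{19221}\right) + \left(-671 + 5 i \sqrt{6}\right) \frac{1}{11067} = \frac{17924}{19221} - \left(\frac{671}{11067} - \frac{5 i \sqrt{6}}{11067}\right) = \frac{20607513}{23635423} + \frac{5 i \sqrt{6}}{11067}$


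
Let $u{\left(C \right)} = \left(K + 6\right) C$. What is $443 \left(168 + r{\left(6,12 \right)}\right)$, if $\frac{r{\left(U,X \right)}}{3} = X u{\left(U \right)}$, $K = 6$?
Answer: $1222680$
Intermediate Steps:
$u{\left(C \right)} = 12 C$ ($u{\left(C \right)} = \left(6 + 6\right) C = 12 C$)
$r{\left(U,X \right)} = 36 U X$ ($r{\left(U,X \right)} = 3 X 12 U = 3 \cdot 12 U X = 36 U X$)
$443 \left(168 + r{\left(6,12 \right)}\right) = 443 \left(168 + 36 \cdot 6 \cdot 12\right) = 443 \left(168 + 2592\right) = 443 \cdot 2760 = 1222680$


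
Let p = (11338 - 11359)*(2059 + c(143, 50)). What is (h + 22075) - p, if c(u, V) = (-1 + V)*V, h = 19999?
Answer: 136763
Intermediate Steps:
c(u, V) = V*(-1 + V)
p = -94689 (p = (11338 - 11359)*(2059 + 50*(-1 + 50)) = -21*(2059 + 50*49) = -21*(2059 + 2450) = -21*4509 = -94689)
(h + 22075) - p = (19999 + 22075) - 1*(-94689) = 42074 + 94689 = 136763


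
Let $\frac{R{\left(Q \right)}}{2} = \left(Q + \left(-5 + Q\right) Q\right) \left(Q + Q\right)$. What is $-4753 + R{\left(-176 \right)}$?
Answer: $-22307473$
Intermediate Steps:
$R{\left(Q \right)} = 4 Q \left(Q + Q \left(-5 + Q\right)\right)$ ($R{\left(Q \right)} = 2 \left(Q + \left(-5 + Q\right) Q\right) \left(Q + Q\right) = 2 \left(Q + Q \left(-5 + Q\right)\right) 2 Q = 2 \cdot 2 Q \left(Q + Q \left(-5 + Q\right)\right) = 4 Q \left(Q + Q \left(-5 + Q\right)\right)$)
$-4753 + R{\left(-176 \right)} = -4753 + 4 \left(-176\right)^{2} \left(-4 - 176\right) = -4753 + 4 \cdot 30976 \left(-180\right) = -4753 - 22302720 = -22307473$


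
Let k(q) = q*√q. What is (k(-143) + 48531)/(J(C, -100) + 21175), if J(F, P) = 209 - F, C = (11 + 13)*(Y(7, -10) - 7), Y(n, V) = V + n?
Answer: 16177/7208 - 143*I*√143/21624 ≈ 2.2443 - 0.07908*I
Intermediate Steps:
k(q) = q^(3/2)
C = -240 (C = (11 + 13)*((-10 + 7) - 7) = 24*(-3 - 7) = 24*(-10) = -240)
(k(-143) + 48531)/(J(C, -100) + 21175) = ((-143)^(3/2) + 48531)/((209 - 1*(-240)) + 21175) = (-143*I*√143 + 48531)/((209 + 240) + 21175) = (48531 - 143*I*√143)/(449 + 21175) = (48531 - 143*I*√143)/21624 = (48531 - 143*I*√143)*(1/21624) = 16177/7208 - 143*I*√143/21624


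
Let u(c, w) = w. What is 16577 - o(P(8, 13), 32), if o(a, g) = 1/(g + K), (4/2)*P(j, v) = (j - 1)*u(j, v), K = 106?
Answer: 2287625/138 ≈ 16577.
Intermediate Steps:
P(j, v) = v*(-1 + j)/2 (P(j, v) = ((j - 1)*v)/2 = ((-1 + j)*v)/2 = (v*(-1 + j))/2 = v*(-1 + j)/2)
o(a, g) = 1/(106 + g) (o(a, g) = 1/(g + 106) = 1/(106 + g))
16577 - o(P(8, 13), 32) = 16577 - 1/(106 + 32) = 16577 - 1/138 = 2287625/138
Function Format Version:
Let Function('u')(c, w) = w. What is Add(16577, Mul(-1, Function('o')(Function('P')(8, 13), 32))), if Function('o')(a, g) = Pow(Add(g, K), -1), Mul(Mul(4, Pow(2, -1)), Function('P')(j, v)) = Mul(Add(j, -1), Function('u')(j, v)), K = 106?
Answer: Rational(2287625, 138) ≈ 16577.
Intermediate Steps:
Function('P')(j, v) = Mul(Rational(1, 2), v, Add(-1, j)) (Function('P')(j, v) = Mul(Rational(1, 2), Mul(Add(j, -1), v)) = Mul(Rational(1, 2), Mul(Add(-1, j), v)) = Mul(Rational(1, 2), Mul(v, Add(-1, j))) = Mul(Rational(1, 2), v, Add(-1, j)))
Function('o')(a, g) = Pow(Add(106, g), -1) (Function('o')(a, g) = Pow(Add(g, 106), -1) = Pow(Add(106, g), -1))
Add(16577, Mul(-1, Function('o')(Function('P')(8, 13), 32))) = Add(16577, Mul(-1, Pow(Add(106, 32), -1))) = Add(16577, Mul(-1, Pow(138, -1))) = Add(16577, Mul(-1, Rational(1, 138))) = Add(16577, Rational(-1, 138)) = Rational(2287625, 138)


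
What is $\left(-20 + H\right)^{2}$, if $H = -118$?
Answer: $19044$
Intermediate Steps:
$\left(-20 + H\right)^{2} = \left(-20 - 118\right)^{2} = \left(-138\right)^{2} = 19044$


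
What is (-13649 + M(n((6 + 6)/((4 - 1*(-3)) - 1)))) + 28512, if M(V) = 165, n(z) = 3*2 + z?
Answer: 15028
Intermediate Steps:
n(z) = 6 + z
(-13649 + M(n((6 + 6)/((4 - 1*(-3)) - 1)))) + 28512 = (-13649 + 165) + 28512 = -13484 + 28512 = 15028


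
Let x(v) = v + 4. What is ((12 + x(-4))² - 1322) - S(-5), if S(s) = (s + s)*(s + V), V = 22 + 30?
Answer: -708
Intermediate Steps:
V = 52
x(v) = 4 + v
S(s) = 2*s*(52 + s) (S(s) = (s + s)*(s + 52) = (2*s)*(52 + s) = 2*s*(52 + s))
((12 + x(-4))² - 1322) - S(-5) = ((12 + (4 - 4))² - 1322) - 2*(-5)*(52 - 5) = ((12 + 0)² - 1322) - 2*(-5)*47 = (12² - 1322) - 1*(-470) = (144 - 1322) + 470 = -1178 + 470 = -708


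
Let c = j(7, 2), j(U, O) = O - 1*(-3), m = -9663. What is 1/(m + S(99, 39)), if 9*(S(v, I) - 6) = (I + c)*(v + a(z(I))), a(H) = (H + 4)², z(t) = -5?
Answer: -9/82513 ≈ -0.00010907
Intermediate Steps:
j(U, O) = 3 + O (j(U, O) = O + 3 = 3 + O)
c = 5 (c = 3 + 2 = 5)
a(H) = (4 + H)²
S(v, I) = 6 + (1 + v)*(5 + I)/9 (S(v, I) = 6 + ((I + 5)*(v + (4 - 5)²))/9 = 6 + ((5 + I)*(v + (-1)²))/9 = 6 + ((5 + I)*(v + 1))/9 = 6 + ((5 + I)*(1 + v))/9 = 6 + ((1 + v)*(5 + I))/9 = 6 + (1 + v)*(5 + I)/9)
1/(m + S(99, 39)) = 1/(-9663 + (59/9 + (⅑)*39 + (5/9)*99 + (⅑)*39*99)) = 1/(-9663 + (59/9 + 13/3 + 55 + 429)) = 1/(-9663 + 4454/9) = 1/(-82513/9) = -9/82513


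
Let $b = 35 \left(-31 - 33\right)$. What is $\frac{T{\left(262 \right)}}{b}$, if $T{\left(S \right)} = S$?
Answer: $- \frac{131}{1120} \approx -0.11696$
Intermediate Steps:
$b = -2240$ ($b = 35 \left(-64\right) = -2240$)
$\frac{T{\left(262 \right)}}{b} = \frac{262}{-2240} = 262 \left(- \frac{1}{2240}\right) = - \frac{131}{1120}$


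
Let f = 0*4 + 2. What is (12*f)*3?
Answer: 72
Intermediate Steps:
f = 2 (f = 0 + 2 = 2)
(12*f)*3 = (12*2)*3 = 24*3 = 72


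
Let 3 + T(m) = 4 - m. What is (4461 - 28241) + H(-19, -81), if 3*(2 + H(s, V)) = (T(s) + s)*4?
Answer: -71342/3 ≈ -23781.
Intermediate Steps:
T(m) = 1 - m (T(m) = -3 + (4 - m) = 1 - m)
H(s, V) = -2/3 (H(s, V) = -2 + (((1 - s) + s)*4)/3 = -2 + (1*4)/3 = -2 + (1/3)*4 = -2 + 4/3 = -2/3)
(4461 - 28241) + H(-19, -81) = (4461 - 28241) - 2/3 = -23780 - 2/3 = -71342/3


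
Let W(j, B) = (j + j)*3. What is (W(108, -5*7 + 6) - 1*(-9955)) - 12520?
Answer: -1917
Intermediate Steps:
W(j, B) = 6*j (W(j, B) = (2*j)*3 = 6*j)
(W(108, -5*7 + 6) - 1*(-9955)) - 12520 = (6*108 - 1*(-9955)) - 12520 = (648 + 9955) - 12520 = 10603 - 12520 = -1917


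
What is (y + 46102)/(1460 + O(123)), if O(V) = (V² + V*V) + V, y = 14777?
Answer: 60879/31841 ≈ 1.9120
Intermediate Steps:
O(V) = V + 2*V² (O(V) = (V² + V²) + V = 2*V² + V = V + 2*V²)
(y + 46102)/(1460 + O(123)) = (14777 + 46102)/(1460 + 123*(1 + 2*123)) = 60879/(1460 + 123*(1 + 246)) = 60879/(1460 + 123*247) = 60879/(1460 + 30381) = 60879/31841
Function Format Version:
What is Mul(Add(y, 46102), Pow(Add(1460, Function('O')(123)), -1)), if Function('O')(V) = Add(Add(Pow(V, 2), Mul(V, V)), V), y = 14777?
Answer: Rational(60879, 31841) ≈ 1.9120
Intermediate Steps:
Function('O')(V) = Add(V, Mul(2, Pow(V, 2))) (Function('O')(V) = Add(Add(Pow(V, 2), Pow(V, 2)), V) = Add(Mul(2, Pow(V, 2)), V) = Add(V, Mul(2, Pow(V, 2))))
Mul(Add(y, 46102), Pow(Add(1460, Function('O')(123)), -1)) = Mul(Add(14777, 46102), Pow(Add(1460, Mul(123, Add(1, Mul(2, 123)))), -1)) = Mul(60879, Pow(Add(1460, Mul(123, Add(1, 246))), -1)) = Mul(60879, Pow(Add(1460, Mul(123, 247)), -1)) = Mul(60879, Pow(Add(1460, 30381), -1)) = Mul(60879, Pow(31841, -1)) = Mul(60879, Rational(1, 31841)) = Rational(60879, 31841)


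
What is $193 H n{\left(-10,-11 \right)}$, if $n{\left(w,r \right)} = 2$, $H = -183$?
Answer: $-70638$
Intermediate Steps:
$193 H n{\left(-10,-11 \right)} = 193 \left(-183\right) 2 = \left(-35319\right) 2 = -70638$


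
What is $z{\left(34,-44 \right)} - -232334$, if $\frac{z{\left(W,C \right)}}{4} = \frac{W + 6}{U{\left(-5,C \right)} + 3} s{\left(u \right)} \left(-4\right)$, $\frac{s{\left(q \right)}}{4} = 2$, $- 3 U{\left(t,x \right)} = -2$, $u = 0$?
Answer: $\frac{2540314}{11} \approx 2.3094 \cdot 10^{5}$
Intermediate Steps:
$U{\left(t,x \right)} = \frac{2}{3}$ ($U{\left(t,x \right)} = \left(- \frac{1}{3}\right) \left(-2\right) = \frac{2}{3}$)
$s{\left(q \right)} = 8$ ($s{\left(q \right)} = 4 \cdot 2 = 8$)
$z{\left(W,C \right)} = - \frac{2304}{11} - \frac{384 W}{11}$ ($z{\left(W,C \right)} = 4 \frac{W + 6}{\frac{2}{3} + 3} \cdot 8 \left(-4\right) = 4 \frac{6 + W}{\frac{11}{3}} \cdot 8 \left(-4\right) = 4 \left(6 + W\right) \frac{3}{11} \cdot 8 \left(-4\right) = 4 \left(\frac{18}{11} + \frac{3 W}{11}\right) 8 \left(-4\right) = 4 \left(\frac{144}{11} + \frac{24 W}{11}\right) \left(-4\right) = 4 \left(- \frac{576}{11} - \frac{96 W}{11}\right) = - \frac{2304}{11} - \frac{384 W}{11}$)
$z{\left(34,-44 \right)} - -232334 = \left(- \frac{2304}{11} - \frac{13056}{11}\right) - -232334 = \left(- \frac{2304}{11} - \frac{13056}{11}\right) + 232334 = - \frac{15360}{11} + 232334 = \frac{2540314}{11}$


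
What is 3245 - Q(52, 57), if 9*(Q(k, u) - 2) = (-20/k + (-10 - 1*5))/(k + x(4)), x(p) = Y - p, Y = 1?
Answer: 18592319/5733 ≈ 3243.0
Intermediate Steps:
x(p) = 1 - p
Q(k, u) = 2 + (-15 - 20/k)/(9*(-3 + k)) (Q(k, u) = 2 + ((-20/k + (-10 - 1*5))/(k + (1 - 1*4)))/9 = 2 + ((-20/k + (-10 - 5))/(k + (1 - 4)))/9 = 2 + ((-20/k - 15)/(k - 3))/9 = 2 + ((-15 - 20/k)/(-3 + k))/9 = 2 + (-15 - 20/k)/(9*(-3 + k)))
3245 - Q(52, 57) = 3245 - (-20 - 69*52 + 18*52**2)/(9*52*(-3 + 52)) = 3245 - (-20 - 3588 + 18*2704)/(9*52*49) = 3245 - (-20 - 3588 + 48672)/(9*52*49) = 3245 - 45064/(9*52*49) = 3245 - 1*11266/5733 = 3245 - 11266/5733 = 18592319/5733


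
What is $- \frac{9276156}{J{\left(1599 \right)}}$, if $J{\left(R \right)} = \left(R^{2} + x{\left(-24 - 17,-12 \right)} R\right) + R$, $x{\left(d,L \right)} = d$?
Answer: $- \frac{3092052}{830947} \approx -3.7211$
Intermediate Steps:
$J{\left(R \right)} = R^{2} - 40 R$ ($J{\left(R \right)} = \left(R^{2} + \left(-24 - 17\right) R\right) + R = \left(R^{2} - 41 R\right) + R = R^{2} - 40 R$)
$- \frac{9276156}{J{\left(1599 \right)}} = - \frac{9276156}{1599 \left(-40 + 1599\right)} = - \frac{9276156}{1599 \cdot 1559} = - \frac{9276156}{2492841} = \left(-9276156\right) \frac{1}{2492841} = - \frac{3092052}{830947}$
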